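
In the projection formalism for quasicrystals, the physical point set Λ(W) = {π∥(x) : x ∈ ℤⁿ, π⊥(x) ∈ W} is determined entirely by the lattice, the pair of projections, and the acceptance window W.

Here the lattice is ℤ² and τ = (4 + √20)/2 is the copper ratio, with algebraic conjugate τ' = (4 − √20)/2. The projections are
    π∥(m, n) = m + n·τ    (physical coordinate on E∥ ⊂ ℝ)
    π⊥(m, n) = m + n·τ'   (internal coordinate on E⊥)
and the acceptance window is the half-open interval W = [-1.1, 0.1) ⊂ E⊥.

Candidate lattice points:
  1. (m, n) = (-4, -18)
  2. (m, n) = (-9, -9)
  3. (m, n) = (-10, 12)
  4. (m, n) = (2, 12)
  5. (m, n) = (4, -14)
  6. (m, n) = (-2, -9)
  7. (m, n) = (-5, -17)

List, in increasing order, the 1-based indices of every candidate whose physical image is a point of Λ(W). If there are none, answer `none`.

τ' = (4−√20)/2 ≈ -0.2361.
[1] lift (-4,-18): star map gives 0.2492; window check -1.1 ≤ 0.2492 < 0.1 is false → out
[2] lift (-9,-9): star map gives -6.8754; window check -1.1 ≤ -6.8754 < 0.1 is false → out
[3] lift (-10,12): star map gives -12.8328; window check -1.1 ≤ -12.8328 < 0.1 is false → out
[4] lift (2,12): star map gives -0.8328; window check -1.1 ≤ -0.8328 < 0.1 is true → IN Λ
[5] lift (4,-14): star map gives 7.3050; window check -1.1 ≤ 7.3050 < 0.1 is false → out
[6] lift (-2,-9): star map gives 0.1246; window check -1.1 ≤ 0.1246 < 0.1 is false → out
[7] lift (-5,-17): star map gives -0.9868; window check -1.1 ≤ -0.9868 < 0.1 is true → IN Λ

4, 7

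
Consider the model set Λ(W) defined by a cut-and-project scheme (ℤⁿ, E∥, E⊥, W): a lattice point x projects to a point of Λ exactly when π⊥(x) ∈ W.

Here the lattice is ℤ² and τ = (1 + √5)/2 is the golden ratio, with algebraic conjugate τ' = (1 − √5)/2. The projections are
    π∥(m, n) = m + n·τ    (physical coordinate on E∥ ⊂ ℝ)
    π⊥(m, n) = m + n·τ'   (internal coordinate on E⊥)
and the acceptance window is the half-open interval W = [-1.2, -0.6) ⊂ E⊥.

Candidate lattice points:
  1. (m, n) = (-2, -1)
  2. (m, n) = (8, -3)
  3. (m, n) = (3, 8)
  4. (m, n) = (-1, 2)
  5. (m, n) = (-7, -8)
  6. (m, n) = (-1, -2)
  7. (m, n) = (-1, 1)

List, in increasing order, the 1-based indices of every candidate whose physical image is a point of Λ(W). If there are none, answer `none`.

Compute τ' = (1−√5)/2 = -0.618034, so π⊥(m,n) = m -0.618034·n.
candidate 1: (m,n)=(-2,-1) → π∥ = -2-1·τ ≈ -3.618034, π⊥ = -2-1·τ' ≈ -1.381966 ∉ [-1.2, -0.6) ⇒ out
candidate 2: (m,n)=(8,-3) → π∥ = 8-3·τ ≈ 3.145898, π⊥ = 8-3·τ' ≈ 9.854102 ∉ [-1.2, -0.6) ⇒ out
candidate 3: (m,n)=(3,8) → π∥ = 3+8·τ ≈ 15.944272, π⊥ = 3+8·τ' ≈ -1.944272 ∉ [-1.2, -0.6) ⇒ out
candidate 4: (m,n)=(-1,2) → π∥ = -1+2·τ ≈ 2.236068, π⊥ = -1+2·τ' ≈ -2.236068 ∉ [-1.2, -0.6) ⇒ out
candidate 5: (m,n)=(-7,-8) → π∥ = -7-8·τ ≈ -19.944272, π⊥ = -7-8·τ' ≈ -2.055728 ∉ [-1.2, -0.6) ⇒ out
candidate 6: (m,n)=(-1,-2) → π∥ = -1-2·τ ≈ -4.236068, π⊥ = -1-2·τ' ≈ 0.236068 ∉ [-1.2, -0.6) ⇒ out
candidate 7: (m,n)=(-1,1) → π∥ = -1+1·τ ≈ 0.618034, π⊥ = -1+1·τ' ≈ -1.618034 ∉ [-1.2, -0.6) ⇒ out

none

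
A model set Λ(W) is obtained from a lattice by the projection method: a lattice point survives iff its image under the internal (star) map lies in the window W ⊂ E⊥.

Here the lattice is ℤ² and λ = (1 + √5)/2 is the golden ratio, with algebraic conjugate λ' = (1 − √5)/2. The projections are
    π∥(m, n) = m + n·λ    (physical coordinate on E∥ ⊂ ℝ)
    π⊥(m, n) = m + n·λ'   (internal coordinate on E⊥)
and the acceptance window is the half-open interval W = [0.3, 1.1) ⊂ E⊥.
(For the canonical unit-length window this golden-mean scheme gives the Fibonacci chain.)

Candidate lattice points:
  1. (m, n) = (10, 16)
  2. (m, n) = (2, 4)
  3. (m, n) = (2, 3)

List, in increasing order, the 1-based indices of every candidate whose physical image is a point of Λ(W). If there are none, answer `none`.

Numerically λ ≈ 1.618034 and λ' = −1/λ ≈ -0.618034.
[1] lift (10,16): star map gives 0.111456; window check 0.3 ≤ 0.111456 < 1.1 is false → out
[2] lift (2,4): star map gives -0.472136; window check 0.3 ≤ -0.472136 < 1.1 is false → out
[3] lift (2,3): star map gives 0.145898; window check 0.3 ≤ 0.145898 < 1.1 is false → out

none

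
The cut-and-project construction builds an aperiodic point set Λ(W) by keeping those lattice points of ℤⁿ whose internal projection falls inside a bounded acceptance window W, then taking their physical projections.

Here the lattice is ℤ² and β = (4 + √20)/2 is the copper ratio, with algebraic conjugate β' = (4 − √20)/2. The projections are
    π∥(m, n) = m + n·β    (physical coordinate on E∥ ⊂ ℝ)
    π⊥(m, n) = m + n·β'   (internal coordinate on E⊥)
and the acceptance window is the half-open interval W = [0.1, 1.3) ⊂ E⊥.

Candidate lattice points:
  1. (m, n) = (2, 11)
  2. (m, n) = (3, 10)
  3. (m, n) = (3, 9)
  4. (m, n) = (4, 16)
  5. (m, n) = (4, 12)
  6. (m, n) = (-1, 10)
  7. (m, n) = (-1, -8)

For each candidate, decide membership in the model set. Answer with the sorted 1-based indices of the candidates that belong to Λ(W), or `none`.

2, 3, 4, 5, 7

β' = (4−√20)/2 ≈ -0.23607.
#1 (2,11): internal coord 2 + (11)·β' = -0.59675; -0.59675 ∉ [0.1, 1.3) → out
#2 (3,10): internal coord 3 + (10)·β' = +0.63932; +0.63932 ∈ [0.1, 1.3) → IN Λ
#3 (3,9): internal coord 3 + (9)·β' = +0.87539; +0.87539 ∈ [0.1, 1.3) → IN Λ
#4 (4,16): internal coord 4 + (16)·β' = +0.22291; +0.22291 ∈ [0.1, 1.3) → IN Λ
#5 (4,12): internal coord 4 + (12)·β' = +1.16718; +1.16718 ∈ [0.1, 1.3) → IN Λ
#6 (-1,10): internal coord -1 + (10)·β' = -3.36068; -3.36068 ∉ [0.1, 1.3) → out
#7 (-1,-8): internal coord -1 + (-8)·β' = +0.88854; +0.88854 ∈ [0.1, 1.3) → IN Λ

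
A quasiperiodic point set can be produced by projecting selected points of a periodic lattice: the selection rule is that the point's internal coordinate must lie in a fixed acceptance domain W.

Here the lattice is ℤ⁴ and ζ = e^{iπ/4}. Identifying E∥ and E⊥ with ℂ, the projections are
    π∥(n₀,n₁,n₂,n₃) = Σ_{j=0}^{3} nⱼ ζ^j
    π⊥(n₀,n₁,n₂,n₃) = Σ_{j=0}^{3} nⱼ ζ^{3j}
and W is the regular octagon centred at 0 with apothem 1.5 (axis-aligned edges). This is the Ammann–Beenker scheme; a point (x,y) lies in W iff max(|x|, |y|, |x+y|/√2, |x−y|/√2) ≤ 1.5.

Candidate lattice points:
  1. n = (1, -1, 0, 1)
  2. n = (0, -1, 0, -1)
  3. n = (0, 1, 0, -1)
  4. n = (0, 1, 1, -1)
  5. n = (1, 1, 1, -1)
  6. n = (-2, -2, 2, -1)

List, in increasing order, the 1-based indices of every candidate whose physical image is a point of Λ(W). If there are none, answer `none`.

2, 3, 5

With ζ = e^{iπ/4} the internal vectors are ζ^0,ζ^3,ζ^6,ζ^9.
#1 (1, -1, 0, 1): internal (2.414214, 0.000000); octagon support 2.414214 vs apothem 1.5 → ∉ W
#2 (0, -1, 0, -1): internal (0.000000, -1.414214); octagon support 1.414214 vs apothem 1.5 → ∈ W
#3 (0, 1, 0, -1): internal (-1.414214, 0.000000); octagon support 1.414214 vs apothem 1.5 → ∈ W
#4 (0, 1, 1, -1): internal (-1.414214, -1.000000); octagon support 1.707107 vs apothem 1.5 → ∉ W
#5 (1, 1, 1, -1): internal (-0.414214, -1.000000); octagon support 1.000000 vs apothem 1.5 → ∈ W
#6 (-2, -2, 2, -1): internal (-1.292893, -4.121320); octagon support 4.121320 vs apothem 1.5 → ∉ W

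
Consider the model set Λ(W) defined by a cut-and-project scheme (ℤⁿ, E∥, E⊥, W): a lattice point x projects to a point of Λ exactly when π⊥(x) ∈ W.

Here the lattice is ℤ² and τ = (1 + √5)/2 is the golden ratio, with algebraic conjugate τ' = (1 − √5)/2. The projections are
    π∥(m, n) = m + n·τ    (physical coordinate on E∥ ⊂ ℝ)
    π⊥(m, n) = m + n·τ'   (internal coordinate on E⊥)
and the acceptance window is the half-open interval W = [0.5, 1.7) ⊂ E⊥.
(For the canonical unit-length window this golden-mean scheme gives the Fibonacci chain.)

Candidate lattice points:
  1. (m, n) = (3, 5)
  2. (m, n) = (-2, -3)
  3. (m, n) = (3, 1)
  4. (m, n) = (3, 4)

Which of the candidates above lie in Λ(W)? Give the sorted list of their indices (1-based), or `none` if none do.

τ' = (1−√5)/2 ≈ -0.61803.
#1 (3,5): internal coord 3 + (5)·τ' = -0.09017; -0.09017 ∉ [0.5, 1.7) → out
#2 (-2,-3): internal coord -2 + (-3)·τ' = -0.14590; -0.14590 ∉ [0.5, 1.7) → out
#3 (3,1): internal coord 3 + (1)·τ' = +2.38197; +2.38197 ∉ [0.5, 1.7) → out
#4 (3,4): internal coord 3 + (4)·τ' = +0.52786; +0.52786 ∈ [0.5, 1.7) → IN Λ

4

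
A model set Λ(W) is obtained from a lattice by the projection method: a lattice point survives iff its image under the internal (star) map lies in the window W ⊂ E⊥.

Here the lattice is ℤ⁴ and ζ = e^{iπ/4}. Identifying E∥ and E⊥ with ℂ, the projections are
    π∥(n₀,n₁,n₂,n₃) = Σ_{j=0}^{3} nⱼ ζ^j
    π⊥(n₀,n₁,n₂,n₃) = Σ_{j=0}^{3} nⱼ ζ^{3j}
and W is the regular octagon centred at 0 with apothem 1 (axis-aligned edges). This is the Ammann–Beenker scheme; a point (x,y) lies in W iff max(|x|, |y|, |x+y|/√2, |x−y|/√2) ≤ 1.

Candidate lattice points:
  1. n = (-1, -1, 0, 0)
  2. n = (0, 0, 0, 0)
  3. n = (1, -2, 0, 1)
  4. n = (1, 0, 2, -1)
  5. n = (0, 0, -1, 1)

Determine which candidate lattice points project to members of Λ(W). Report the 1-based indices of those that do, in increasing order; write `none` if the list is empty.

Internal map: ζ^{3j} for j=0..3 gives (1,0), (−√2/2,√2/2), (0,−1), (√2/2,√2/2).
candidate 1: n = (-1, -1, 0, 0) → π⊥ ≈ (-0.29289, -0.70711); max(|x|,|y|,|x±y|/√2) = 0.70711 ≤ 1 ⇒ ∈ W
candidate 2: n = (0, 0, 0, 0) → π⊥ ≈ (+0.00000, +0.00000); max(|x|,|y|,|x±y|/√2) = 0.00000 ≤ 1 ⇒ ∈ W
candidate 3: n = (1, -2, 0, 1) → π⊥ ≈ (+3.12132, -0.70711); max(|x|,|y|,|x±y|/√2) = 3.12132 > 1 ⇒ ∉ W
candidate 4: n = (1, 0, 2, -1) → π⊥ ≈ (+0.29289, -2.70711); max(|x|,|y|,|x±y|/√2) = 2.70711 > 1 ⇒ ∉ W
candidate 5: n = (0, 0, -1, 1) → π⊥ ≈ (+0.70711, +1.70711); max(|x|,|y|,|x±y|/√2) = 1.70711 > 1 ⇒ ∉ W

1, 2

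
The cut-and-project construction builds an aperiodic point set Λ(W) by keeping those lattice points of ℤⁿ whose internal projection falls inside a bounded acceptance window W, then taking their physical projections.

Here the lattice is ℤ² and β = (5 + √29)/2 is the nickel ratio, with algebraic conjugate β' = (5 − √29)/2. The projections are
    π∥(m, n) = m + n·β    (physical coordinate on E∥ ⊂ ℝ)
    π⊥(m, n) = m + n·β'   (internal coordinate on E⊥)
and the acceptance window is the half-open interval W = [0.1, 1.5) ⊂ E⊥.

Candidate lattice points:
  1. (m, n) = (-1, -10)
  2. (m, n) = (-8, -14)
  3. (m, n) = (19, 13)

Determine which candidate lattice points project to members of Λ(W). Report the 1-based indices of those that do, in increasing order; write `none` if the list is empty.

Numerically β ≈ 5.192582 and β' = −1/β ≈ -0.192582.
#1 (-1,-10): internal coord -1 + (-10)·β' = +0.925824; +0.925824 ∈ [0.1, 1.5) → IN Λ
#2 (-8,-14): internal coord -8 + (-14)·β' = -5.303846; -5.303846 ∉ [0.1, 1.5) → out
#3 (19,13): internal coord 19 + (13)·β' = +16.496429; +16.496429 ∉ [0.1, 1.5) → out

1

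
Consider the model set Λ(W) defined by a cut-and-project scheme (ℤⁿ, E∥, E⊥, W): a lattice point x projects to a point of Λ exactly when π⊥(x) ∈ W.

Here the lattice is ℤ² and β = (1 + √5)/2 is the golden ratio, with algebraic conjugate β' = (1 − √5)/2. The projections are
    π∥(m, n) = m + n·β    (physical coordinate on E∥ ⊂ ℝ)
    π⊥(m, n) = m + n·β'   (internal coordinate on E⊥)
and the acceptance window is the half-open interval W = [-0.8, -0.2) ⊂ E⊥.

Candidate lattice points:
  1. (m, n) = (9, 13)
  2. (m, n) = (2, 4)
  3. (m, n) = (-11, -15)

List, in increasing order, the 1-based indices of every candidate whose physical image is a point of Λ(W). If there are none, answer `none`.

2

β' = (1−√5)/2 ≈ -0.6180.
candidate 1: (m,n)=(9,13) → π∥ = 9+13·β ≈ 30.0344, π⊥ = 9+13·β' ≈ 0.9656 ∉ [-0.8, -0.2) ⇒ out
candidate 2: (m,n)=(2,4) → π∥ = 2+4·β ≈ 8.4721, π⊥ = 2+4·β' ≈ -0.4721 ∈ [-0.8, -0.2) ⇒ IN Λ
candidate 3: (m,n)=(-11,-15) → π∥ = -11-15·β ≈ -35.2705, π⊥ = -11-15·β' ≈ -1.7295 ∉ [-0.8, -0.2) ⇒ out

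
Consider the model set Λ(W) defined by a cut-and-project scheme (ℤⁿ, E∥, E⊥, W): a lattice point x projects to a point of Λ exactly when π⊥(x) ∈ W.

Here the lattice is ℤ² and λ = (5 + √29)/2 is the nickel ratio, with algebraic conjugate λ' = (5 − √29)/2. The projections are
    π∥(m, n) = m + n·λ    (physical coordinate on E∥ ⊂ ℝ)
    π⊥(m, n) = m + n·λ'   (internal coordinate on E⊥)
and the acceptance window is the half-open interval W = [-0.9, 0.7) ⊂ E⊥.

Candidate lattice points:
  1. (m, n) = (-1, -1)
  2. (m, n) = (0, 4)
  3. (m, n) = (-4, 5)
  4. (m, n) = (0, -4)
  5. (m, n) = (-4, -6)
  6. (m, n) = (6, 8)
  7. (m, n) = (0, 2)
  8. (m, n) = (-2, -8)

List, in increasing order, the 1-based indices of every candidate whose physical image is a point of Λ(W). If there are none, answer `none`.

Numerically λ ≈ 5.192582 and λ' = −1/λ ≈ -0.192582.
[1] lift (-1,-1): star map gives -0.807418; window check -0.9 ≤ -0.807418 < 0.7 is true → IN Λ
[2] lift (0,4): star map gives -0.770330; window check -0.9 ≤ -0.770330 < 0.7 is true → IN Λ
[3] lift (-4,5): star map gives -4.962912; window check -0.9 ≤ -4.962912 < 0.7 is false → out
[4] lift (0,-4): star map gives 0.770330; window check -0.9 ≤ 0.770330 < 0.7 is false → out
[5] lift (-4,-6): star map gives -2.844506; window check -0.9 ≤ -2.844506 < 0.7 is false → out
[6] lift (6,8): star map gives 4.459341; window check -0.9 ≤ 4.459341 < 0.7 is false → out
[7] lift (0,2): star map gives -0.385165; window check -0.9 ≤ -0.385165 < 0.7 is true → IN Λ
[8] lift (-2,-8): star map gives -0.459341; window check -0.9 ≤ -0.459341 < 0.7 is true → IN Λ

1, 2, 7, 8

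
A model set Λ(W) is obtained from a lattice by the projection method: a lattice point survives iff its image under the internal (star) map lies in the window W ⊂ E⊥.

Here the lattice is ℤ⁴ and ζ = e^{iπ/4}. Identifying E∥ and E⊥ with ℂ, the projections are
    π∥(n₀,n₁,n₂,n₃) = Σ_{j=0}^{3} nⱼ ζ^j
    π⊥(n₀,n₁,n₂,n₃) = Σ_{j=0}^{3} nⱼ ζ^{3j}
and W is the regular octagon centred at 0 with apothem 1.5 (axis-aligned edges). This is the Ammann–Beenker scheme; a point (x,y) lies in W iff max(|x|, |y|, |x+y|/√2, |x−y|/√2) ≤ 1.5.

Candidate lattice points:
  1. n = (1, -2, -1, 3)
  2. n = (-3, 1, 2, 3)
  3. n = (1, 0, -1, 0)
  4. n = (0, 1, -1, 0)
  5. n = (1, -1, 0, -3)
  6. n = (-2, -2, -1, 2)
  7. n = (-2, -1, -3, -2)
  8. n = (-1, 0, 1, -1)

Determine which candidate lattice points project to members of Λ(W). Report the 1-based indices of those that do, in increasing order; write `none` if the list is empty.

3, 6

π⊥(n) = n₀ + n₁ζ³ + n₂ζ⁶ + n₃ζ⁹ where ζ = e^{iπ/4}.
#1 (1, -2, -1, 3): internal (4.53553, 1.70711); octagon support 4.53553 vs apothem 1.5 → ∉ W
#2 (-3, 1, 2, 3): internal (-1.58579, 0.82843); octagon support 1.70711 vs apothem 1.5 → ∉ W
#3 (1, 0, -1, 0): internal (1.00000, 1.00000); octagon support 1.41421 vs apothem 1.5 → ∈ W
#4 (0, 1, -1, 0): internal (-0.70711, 1.70711); octagon support 1.70711 vs apothem 1.5 → ∉ W
#5 (1, -1, 0, -3): internal (-0.41421, -2.82843); octagon support 2.82843 vs apothem 1.5 → ∉ W
#6 (-2, -2, -1, 2): internal (0.82843, 1.00000); octagon support 1.29289 vs apothem 1.5 → ∈ W
#7 (-2, -1, -3, -2): internal (-2.70711, 0.87868); octagon support 2.70711 vs apothem 1.5 → ∉ W
#8 (-1, 0, 1, -1): internal (-1.70711, -1.70711); octagon support 2.41421 vs apothem 1.5 → ∉ W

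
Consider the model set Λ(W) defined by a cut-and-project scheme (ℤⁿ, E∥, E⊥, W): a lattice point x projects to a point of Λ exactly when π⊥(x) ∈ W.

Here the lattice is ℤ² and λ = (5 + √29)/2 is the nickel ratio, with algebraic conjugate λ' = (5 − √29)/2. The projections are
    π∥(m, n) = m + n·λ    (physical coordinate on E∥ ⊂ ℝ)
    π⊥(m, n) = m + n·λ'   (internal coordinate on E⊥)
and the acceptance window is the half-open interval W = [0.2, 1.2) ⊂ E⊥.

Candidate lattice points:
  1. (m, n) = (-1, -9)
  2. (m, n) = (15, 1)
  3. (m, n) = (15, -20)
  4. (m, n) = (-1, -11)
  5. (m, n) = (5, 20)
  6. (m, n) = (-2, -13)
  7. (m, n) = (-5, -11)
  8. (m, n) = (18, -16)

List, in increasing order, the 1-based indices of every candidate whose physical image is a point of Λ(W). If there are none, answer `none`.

1, 4, 5, 6

λ' = (5−√29)/2 ≈ -0.192582.
#1 (-1,-9): internal coord -1 + (-9)·λ' = +0.733242; +0.733242 ∈ [0.2, 1.2) → IN Λ
#2 (15,1): internal coord 15 + (1)·λ' = +14.807418; +14.807418 ∉ [0.2, 1.2) → out
#3 (15,-20): internal coord 15 + (-20)·λ' = +18.851648; +18.851648 ∉ [0.2, 1.2) → out
#4 (-1,-11): internal coord -1 + (-11)·λ' = +1.118406; +1.118406 ∈ [0.2, 1.2) → IN Λ
#5 (5,20): internal coord 5 + (20)·λ' = +1.148352; +1.148352 ∈ [0.2, 1.2) → IN Λ
#6 (-2,-13): internal coord -2 + (-13)·λ' = +0.503571; +0.503571 ∈ [0.2, 1.2) → IN Λ
#7 (-5,-11): internal coord -5 + (-11)·λ' = -2.881594; -2.881594 ∉ [0.2, 1.2) → out
#8 (18,-16): internal coord 18 + (-16)·λ' = +21.081318; +21.081318 ∉ [0.2, 1.2) → out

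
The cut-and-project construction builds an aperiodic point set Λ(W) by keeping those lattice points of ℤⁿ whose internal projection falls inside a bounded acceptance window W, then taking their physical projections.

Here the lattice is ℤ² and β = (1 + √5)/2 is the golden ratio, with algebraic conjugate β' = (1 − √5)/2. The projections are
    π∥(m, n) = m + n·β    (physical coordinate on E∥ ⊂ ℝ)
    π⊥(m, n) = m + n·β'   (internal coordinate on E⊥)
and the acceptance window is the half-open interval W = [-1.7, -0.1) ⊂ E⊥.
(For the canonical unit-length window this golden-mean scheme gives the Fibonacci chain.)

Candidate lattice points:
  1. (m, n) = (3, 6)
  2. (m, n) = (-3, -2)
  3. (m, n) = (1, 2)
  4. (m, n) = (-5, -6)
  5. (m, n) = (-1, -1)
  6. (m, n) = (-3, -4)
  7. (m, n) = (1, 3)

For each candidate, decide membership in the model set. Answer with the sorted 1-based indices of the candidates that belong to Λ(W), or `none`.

β' = (1−√5)/2 ≈ -0.6180.
[1] lift (3,6): star map gives -0.7082; window check -1.7 ≤ -0.7082 < -0.1 is true → IN Λ
[2] lift (-3,-2): star map gives -1.7639; window check -1.7 ≤ -1.7639 < -0.1 is false → out
[3] lift (1,2): star map gives -0.2361; window check -1.7 ≤ -0.2361 < -0.1 is true → IN Λ
[4] lift (-5,-6): star map gives -1.2918; window check -1.7 ≤ -1.2918 < -0.1 is true → IN Λ
[5] lift (-1,-1): star map gives -0.3820; window check -1.7 ≤ -0.3820 < -0.1 is true → IN Λ
[6] lift (-3,-4): star map gives -0.5279; window check -1.7 ≤ -0.5279 < -0.1 is true → IN Λ
[7] lift (1,3): star map gives -0.8541; window check -1.7 ≤ -0.8541 < -0.1 is true → IN Λ

1, 3, 4, 5, 6, 7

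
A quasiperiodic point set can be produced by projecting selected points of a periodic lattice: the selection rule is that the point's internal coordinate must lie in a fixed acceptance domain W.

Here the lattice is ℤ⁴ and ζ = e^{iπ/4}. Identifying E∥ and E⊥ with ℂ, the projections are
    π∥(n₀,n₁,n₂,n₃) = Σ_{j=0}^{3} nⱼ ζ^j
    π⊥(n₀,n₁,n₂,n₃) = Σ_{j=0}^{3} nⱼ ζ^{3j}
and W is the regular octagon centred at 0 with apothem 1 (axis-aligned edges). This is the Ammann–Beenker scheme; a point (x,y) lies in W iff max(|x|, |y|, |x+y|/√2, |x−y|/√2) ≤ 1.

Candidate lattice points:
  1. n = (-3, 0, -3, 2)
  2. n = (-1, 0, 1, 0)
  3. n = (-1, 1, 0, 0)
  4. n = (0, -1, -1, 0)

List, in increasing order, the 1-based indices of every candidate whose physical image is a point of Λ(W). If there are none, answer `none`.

π⊥(n) = n₀ + n₁ζ³ + n₂ζ⁶ + n₃ζ⁹ where ζ = e^{iπ/4}.
#1 (-3, 0, -3, 2): internal (-1.5858, 4.4142); octagon support 4.4142 vs apothem 1 → ∉ W
#2 (-1, 0, 1, 0): internal (-1.0000, -1.0000); octagon support 1.4142 vs apothem 1 → ∉ W
#3 (-1, 1, 0, 0): internal (-1.7071, 0.7071); octagon support 1.7071 vs apothem 1 → ∉ W
#4 (0, -1, -1, 0): internal (0.7071, 0.2929); octagon support 0.7071 vs apothem 1 → ∈ W

4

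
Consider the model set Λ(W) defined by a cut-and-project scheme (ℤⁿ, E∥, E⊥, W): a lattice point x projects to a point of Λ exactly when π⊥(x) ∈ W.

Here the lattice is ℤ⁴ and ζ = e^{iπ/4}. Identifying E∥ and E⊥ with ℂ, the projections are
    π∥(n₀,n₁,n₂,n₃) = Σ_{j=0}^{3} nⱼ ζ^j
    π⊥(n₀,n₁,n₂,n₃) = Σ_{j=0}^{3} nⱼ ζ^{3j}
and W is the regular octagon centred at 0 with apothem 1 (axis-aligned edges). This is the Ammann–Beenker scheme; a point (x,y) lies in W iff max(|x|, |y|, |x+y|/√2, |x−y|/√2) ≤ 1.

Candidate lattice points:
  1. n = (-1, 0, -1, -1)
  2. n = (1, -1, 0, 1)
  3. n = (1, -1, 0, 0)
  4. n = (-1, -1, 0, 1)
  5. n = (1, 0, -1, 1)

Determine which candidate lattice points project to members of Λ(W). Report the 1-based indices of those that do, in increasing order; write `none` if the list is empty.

Internal map: ζ^{3j} for j=0..3 gives (1,0), (−√2/2,√2/2), (0,−1), (√2/2,√2/2).
candidate 1: n = (-1, 0, -1, -1) → π⊥ ≈ (-1.70711, +0.29289); max(|x|,|y|,|x±y|/√2) = 1.70711 > 1 ⇒ ∉ W
candidate 2: n = (1, -1, 0, 1) → π⊥ ≈ (+2.41421, +0.00000); max(|x|,|y|,|x±y|/√2) = 2.41421 > 1 ⇒ ∉ W
candidate 3: n = (1, -1, 0, 0) → π⊥ ≈ (+1.70711, -0.70711); max(|x|,|y|,|x±y|/√2) = 1.70711 > 1 ⇒ ∉ W
candidate 4: n = (-1, -1, 0, 1) → π⊥ ≈ (+0.41421, +0.00000); max(|x|,|y|,|x±y|/√2) = 0.41421 ≤ 1 ⇒ ∈ W
candidate 5: n = (1, 0, -1, 1) → π⊥ ≈ (+1.70711, +1.70711); max(|x|,|y|,|x±y|/√2) = 2.41421 > 1 ⇒ ∉ W

4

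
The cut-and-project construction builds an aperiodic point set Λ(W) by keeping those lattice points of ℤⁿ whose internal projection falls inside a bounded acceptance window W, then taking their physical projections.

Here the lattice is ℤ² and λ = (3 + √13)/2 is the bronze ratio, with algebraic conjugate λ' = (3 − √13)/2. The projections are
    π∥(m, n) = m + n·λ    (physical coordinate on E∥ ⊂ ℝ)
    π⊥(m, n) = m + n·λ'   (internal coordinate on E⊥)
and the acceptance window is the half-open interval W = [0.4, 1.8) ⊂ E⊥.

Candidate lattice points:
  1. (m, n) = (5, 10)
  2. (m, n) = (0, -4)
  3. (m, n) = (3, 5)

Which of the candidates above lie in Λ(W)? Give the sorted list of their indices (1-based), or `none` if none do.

2, 3

λ' = (3−√13)/2 ≈ -0.302776.
#1 (5,10): internal coord 5 + (10)·λ' = +1.972244; +1.972244 ∉ [0.4, 1.8) → out
#2 (0,-4): internal coord 0 + (-4)·λ' = +1.211103; +1.211103 ∈ [0.4, 1.8) → IN Λ
#3 (3,5): internal coord 3 + (5)·λ' = +1.486122; +1.486122 ∈ [0.4, 1.8) → IN Λ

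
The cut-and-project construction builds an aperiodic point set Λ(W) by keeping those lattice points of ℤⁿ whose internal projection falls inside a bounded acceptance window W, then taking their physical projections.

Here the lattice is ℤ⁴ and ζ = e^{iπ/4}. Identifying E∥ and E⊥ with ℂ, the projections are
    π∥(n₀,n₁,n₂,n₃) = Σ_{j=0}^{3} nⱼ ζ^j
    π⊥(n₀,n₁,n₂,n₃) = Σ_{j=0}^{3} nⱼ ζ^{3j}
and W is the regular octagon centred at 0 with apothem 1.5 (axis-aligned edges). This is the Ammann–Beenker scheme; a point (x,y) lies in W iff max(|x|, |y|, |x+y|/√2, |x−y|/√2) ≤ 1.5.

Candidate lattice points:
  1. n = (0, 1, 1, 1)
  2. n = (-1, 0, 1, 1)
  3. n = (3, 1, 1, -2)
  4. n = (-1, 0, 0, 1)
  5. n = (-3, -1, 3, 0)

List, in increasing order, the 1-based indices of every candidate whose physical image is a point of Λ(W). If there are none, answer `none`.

π⊥(n) = n₀ + n₁ζ³ + n₂ζ⁶ + n₃ζ⁹ where ζ = e^{iπ/4}.
#1 (0, 1, 1, 1): internal (0.00000, 0.41421); octagon support 0.41421 vs apothem 1.5 → ∈ W
#2 (-1, 0, 1, 1): internal (-0.29289, -0.29289); octagon support 0.41421 vs apothem 1.5 → ∈ W
#3 (3, 1, 1, -2): internal (0.87868, -1.70711); octagon support 1.82843 vs apothem 1.5 → ∉ W
#4 (-1, 0, 0, 1): internal (-0.29289, 0.70711); octagon support 0.70711 vs apothem 1.5 → ∈ W
#5 (-3, -1, 3, 0): internal (-2.29289, -3.70711); octagon support 4.24264 vs apothem 1.5 → ∉ W

1, 2, 4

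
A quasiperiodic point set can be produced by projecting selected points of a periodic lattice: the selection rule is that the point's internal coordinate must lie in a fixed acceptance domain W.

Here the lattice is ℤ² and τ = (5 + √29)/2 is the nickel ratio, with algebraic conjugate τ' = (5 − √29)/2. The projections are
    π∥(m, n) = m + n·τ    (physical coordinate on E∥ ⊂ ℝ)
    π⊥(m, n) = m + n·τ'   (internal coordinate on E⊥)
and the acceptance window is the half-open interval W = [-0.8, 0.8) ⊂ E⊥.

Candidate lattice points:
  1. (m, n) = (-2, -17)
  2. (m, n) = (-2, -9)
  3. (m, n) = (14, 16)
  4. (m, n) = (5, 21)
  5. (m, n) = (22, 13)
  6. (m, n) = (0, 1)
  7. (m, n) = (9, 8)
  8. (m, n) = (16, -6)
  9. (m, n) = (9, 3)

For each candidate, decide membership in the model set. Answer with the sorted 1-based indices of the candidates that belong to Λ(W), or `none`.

2, 6

Numerically τ ≈ 5.1926 and τ' = −1/τ ≈ -0.1926.
candidate 1: (m,n)=(-2,-17) → π∥ = -2-17·τ ≈ -90.2739, π⊥ = -2-17·τ' ≈ 1.2739 ∉ [-0.8, 0.8) ⇒ out
candidate 2: (m,n)=(-2,-9) → π∥ = -2-9·τ ≈ -48.7332, π⊥ = -2-9·τ' ≈ -0.2668 ∈ [-0.8, 0.8) ⇒ IN Λ
candidate 3: (m,n)=(14,16) → π∥ = 14+16·τ ≈ 97.0813, π⊥ = 14+16·τ' ≈ 10.9187 ∉ [-0.8, 0.8) ⇒ out
candidate 4: (m,n)=(5,21) → π∥ = 5+21·τ ≈ 114.0442, π⊥ = 5+21·τ' ≈ 0.9558 ∉ [-0.8, 0.8) ⇒ out
candidate 5: (m,n)=(22,13) → π∥ = 22+13·τ ≈ 89.5036, π⊥ = 22+13·τ' ≈ 19.4964 ∉ [-0.8, 0.8) ⇒ out
candidate 6: (m,n)=(0,1) → π∥ = 0+1·τ ≈ 5.1926, π⊥ = 0+1·τ' ≈ -0.1926 ∈ [-0.8, 0.8) ⇒ IN Λ
candidate 7: (m,n)=(9,8) → π∥ = 9+8·τ ≈ 50.5407, π⊥ = 9+8·τ' ≈ 7.4593 ∉ [-0.8, 0.8) ⇒ out
candidate 8: (m,n)=(16,-6) → π∥ = 16-6·τ ≈ -15.1555, π⊥ = 16-6·τ' ≈ 17.1555 ∉ [-0.8, 0.8) ⇒ out
candidate 9: (m,n)=(9,3) → π∥ = 9+3·τ ≈ 24.5777, π⊥ = 9+3·τ' ≈ 8.4223 ∉ [-0.8, 0.8) ⇒ out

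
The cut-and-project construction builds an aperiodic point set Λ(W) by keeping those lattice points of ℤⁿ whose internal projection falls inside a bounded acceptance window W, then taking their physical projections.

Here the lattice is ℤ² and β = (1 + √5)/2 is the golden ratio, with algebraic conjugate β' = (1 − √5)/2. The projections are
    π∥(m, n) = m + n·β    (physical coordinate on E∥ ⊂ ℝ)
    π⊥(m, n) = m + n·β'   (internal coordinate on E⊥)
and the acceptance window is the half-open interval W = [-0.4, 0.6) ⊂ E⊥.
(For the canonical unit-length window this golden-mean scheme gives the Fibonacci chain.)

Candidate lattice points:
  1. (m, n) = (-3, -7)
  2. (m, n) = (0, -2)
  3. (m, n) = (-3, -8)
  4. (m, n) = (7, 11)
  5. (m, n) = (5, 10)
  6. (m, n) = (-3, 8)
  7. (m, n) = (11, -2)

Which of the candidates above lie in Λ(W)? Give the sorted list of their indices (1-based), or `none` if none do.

Compute β' = (1−√5)/2 = -0.6180, so π⊥(m,n) = m -0.6180·n.
#1 (-3,-7): internal coord -3 + (-7)·β' = +1.3262; +1.3262 ∉ [-0.4, 0.6) → out
#2 (0,-2): internal coord 0 + (-2)·β' = +1.2361; +1.2361 ∉ [-0.4, 0.6) → out
#3 (-3,-8): internal coord -3 + (-8)·β' = +1.9443; +1.9443 ∉ [-0.4, 0.6) → out
#4 (7,11): internal coord 7 + (11)·β' = +0.2016; +0.2016 ∈ [-0.4, 0.6) → IN Λ
#5 (5,10): internal coord 5 + (10)·β' = -1.1803; -1.1803 ∉ [-0.4, 0.6) → out
#6 (-3,8): internal coord -3 + (8)·β' = -7.9443; -7.9443 ∉ [-0.4, 0.6) → out
#7 (11,-2): internal coord 11 + (-2)·β' = +12.2361; +12.2361 ∉ [-0.4, 0.6) → out

4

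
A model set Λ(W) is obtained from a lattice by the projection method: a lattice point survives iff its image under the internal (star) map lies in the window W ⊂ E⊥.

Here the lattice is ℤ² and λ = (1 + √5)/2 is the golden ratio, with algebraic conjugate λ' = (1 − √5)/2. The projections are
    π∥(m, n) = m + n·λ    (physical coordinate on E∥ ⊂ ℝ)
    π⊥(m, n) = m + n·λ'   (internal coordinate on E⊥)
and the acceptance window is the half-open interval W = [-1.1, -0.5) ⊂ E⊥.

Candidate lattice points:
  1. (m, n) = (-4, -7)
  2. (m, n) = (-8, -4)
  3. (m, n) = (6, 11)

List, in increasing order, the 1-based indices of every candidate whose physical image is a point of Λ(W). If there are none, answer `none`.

3

Numerically λ ≈ 1.618034 and λ' = −1/λ ≈ -0.618034.
#1 (-4,-7): internal coord -4 + (-7)·λ' = +0.326238; +0.326238 ∉ [-1.1, -0.5) → out
#2 (-8,-4): internal coord -8 + (-4)·λ' = -5.527864; -5.527864 ∉ [-1.1, -0.5) → out
#3 (6,11): internal coord 6 + (11)·λ' = -0.798374; -0.798374 ∈ [-1.1, -0.5) → IN Λ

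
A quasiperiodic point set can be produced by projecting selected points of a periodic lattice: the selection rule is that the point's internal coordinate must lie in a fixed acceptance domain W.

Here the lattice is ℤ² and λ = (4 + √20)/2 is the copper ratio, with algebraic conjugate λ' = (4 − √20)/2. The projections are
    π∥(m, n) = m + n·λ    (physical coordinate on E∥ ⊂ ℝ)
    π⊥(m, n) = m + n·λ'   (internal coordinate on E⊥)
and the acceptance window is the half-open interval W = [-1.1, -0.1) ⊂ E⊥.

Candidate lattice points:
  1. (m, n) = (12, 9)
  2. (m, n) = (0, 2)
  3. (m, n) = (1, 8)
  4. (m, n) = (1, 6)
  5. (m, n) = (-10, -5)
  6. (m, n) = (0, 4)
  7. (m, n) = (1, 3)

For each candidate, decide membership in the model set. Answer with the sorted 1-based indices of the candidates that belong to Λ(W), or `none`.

λ' = (4−√20)/2 ≈ -0.23607.
candidate 1: (m,n)=(12,9) → π∥ = 12+9·λ ≈ 50.12461, π⊥ = 12+9·λ' ≈ 9.87539 ∉ [-1.1, -0.1) ⇒ out
candidate 2: (m,n)=(0,2) → π∥ = 0+2·λ ≈ 8.47214, π⊥ = 0+2·λ' ≈ -0.47214 ∈ [-1.1, -0.1) ⇒ IN Λ
candidate 3: (m,n)=(1,8) → π∥ = 1+8·λ ≈ 34.88854, π⊥ = 1+8·λ' ≈ -0.88854 ∈ [-1.1, -0.1) ⇒ IN Λ
candidate 4: (m,n)=(1,6) → π∥ = 1+6·λ ≈ 26.41641, π⊥ = 1+6·λ' ≈ -0.41641 ∈ [-1.1, -0.1) ⇒ IN Λ
candidate 5: (m,n)=(-10,-5) → π∥ = -10-5·λ ≈ -31.18034, π⊥ = -10-5·λ' ≈ -8.81966 ∉ [-1.1, -0.1) ⇒ out
candidate 6: (m,n)=(0,4) → π∥ = 0+4·λ ≈ 16.94427, π⊥ = 0+4·λ' ≈ -0.94427 ∈ [-1.1, -0.1) ⇒ IN Λ
candidate 7: (m,n)=(1,3) → π∥ = 1+3·λ ≈ 13.70820, π⊥ = 1+3·λ' ≈ 0.29180 ∉ [-1.1, -0.1) ⇒ out

2, 3, 4, 6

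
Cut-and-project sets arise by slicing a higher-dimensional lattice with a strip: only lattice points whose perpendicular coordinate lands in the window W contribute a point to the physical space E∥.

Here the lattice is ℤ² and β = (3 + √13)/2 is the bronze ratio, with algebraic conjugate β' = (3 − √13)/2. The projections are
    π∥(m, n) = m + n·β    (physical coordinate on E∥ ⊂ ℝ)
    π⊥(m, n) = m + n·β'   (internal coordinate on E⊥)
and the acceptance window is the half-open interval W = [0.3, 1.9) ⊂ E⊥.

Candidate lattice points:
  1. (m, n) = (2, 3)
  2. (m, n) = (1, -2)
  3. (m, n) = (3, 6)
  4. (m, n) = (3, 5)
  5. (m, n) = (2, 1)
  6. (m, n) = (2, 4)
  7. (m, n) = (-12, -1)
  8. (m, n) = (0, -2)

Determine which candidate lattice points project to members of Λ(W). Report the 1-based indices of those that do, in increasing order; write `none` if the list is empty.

1, 2, 3, 4, 5, 6, 8

β' = (3−√13)/2 ≈ -0.30278.
candidate 1: (m,n)=(2,3) → π∥ = 2+3·β ≈ 11.90833, π⊥ = 2+3·β' ≈ 1.09167 ∈ [0.3, 1.9) ⇒ IN Λ
candidate 2: (m,n)=(1,-2) → π∥ = 1-2·β ≈ -5.60555, π⊥ = 1-2·β' ≈ 1.60555 ∈ [0.3, 1.9) ⇒ IN Λ
candidate 3: (m,n)=(3,6) → π∥ = 3+6·β ≈ 22.81665, π⊥ = 3+6·β' ≈ 1.18335 ∈ [0.3, 1.9) ⇒ IN Λ
candidate 4: (m,n)=(3,5) → π∥ = 3+5·β ≈ 19.51388, π⊥ = 3+5·β' ≈ 1.48612 ∈ [0.3, 1.9) ⇒ IN Λ
candidate 5: (m,n)=(2,1) → π∥ = 2+1·β ≈ 5.30278, π⊥ = 2+1·β' ≈ 1.69722 ∈ [0.3, 1.9) ⇒ IN Λ
candidate 6: (m,n)=(2,4) → π∥ = 2+4·β ≈ 15.21110, π⊥ = 2+4·β' ≈ 0.78890 ∈ [0.3, 1.9) ⇒ IN Λ
candidate 7: (m,n)=(-12,-1) → π∥ = -12-1·β ≈ -15.30278, π⊥ = -12-1·β' ≈ -11.69722 ∉ [0.3, 1.9) ⇒ out
candidate 8: (m,n)=(0,-2) → π∥ = 0-2·β ≈ -6.60555, π⊥ = 0-2·β' ≈ 0.60555 ∈ [0.3, 1.9) ⇒ IN Λ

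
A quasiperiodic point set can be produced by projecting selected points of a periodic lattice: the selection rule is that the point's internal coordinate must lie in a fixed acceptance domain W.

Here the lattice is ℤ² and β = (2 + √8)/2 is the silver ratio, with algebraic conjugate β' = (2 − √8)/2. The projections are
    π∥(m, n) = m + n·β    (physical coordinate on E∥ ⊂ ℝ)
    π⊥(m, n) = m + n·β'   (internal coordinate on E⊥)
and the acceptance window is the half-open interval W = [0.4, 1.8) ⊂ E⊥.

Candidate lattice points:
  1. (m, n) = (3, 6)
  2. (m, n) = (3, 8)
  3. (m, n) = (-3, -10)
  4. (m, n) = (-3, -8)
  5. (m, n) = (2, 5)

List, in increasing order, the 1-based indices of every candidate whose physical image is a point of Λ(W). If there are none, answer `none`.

1, 3

Compute β' = (2−√8)/2 = -0.414214, so π⊥(m,n) = m -0.414214·n.
[1] lift (3,6): star map gives 0.514719; window check 0.4 ≤ 0.514719 < 1.8 is true → IN Λ
[2] lift (3,8): star map gives -0.313708; window check 0.4 ≤ -0.313708 < 1.8 is false → out
[3] lift (-3,-10): star map gives 1.142136; window check 0.4 ≤ 1.142136 < 1.8 is true → IN Λ
[4] lift (-3,-8): star map gives 0.313708; window check 0.4 ≤ 0.313708 < 1.8 is false → out
[5] lift (2,5): star map gives -0.071068; window check 0.4 ≤ -0.071068 < 1.8 is false → out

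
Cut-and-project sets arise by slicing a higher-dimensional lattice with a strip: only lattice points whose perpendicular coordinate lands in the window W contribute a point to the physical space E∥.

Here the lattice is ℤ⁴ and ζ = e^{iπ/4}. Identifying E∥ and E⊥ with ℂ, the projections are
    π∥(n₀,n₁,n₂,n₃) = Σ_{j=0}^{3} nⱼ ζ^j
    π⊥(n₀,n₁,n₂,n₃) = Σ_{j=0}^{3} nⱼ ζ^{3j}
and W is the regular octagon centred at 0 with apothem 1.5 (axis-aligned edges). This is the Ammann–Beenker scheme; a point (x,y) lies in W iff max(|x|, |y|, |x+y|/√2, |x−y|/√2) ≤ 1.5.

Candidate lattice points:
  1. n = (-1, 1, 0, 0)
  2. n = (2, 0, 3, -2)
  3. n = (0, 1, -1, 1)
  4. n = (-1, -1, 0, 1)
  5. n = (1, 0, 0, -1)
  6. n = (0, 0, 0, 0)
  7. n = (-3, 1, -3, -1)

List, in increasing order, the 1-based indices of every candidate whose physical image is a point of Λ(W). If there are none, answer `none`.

4, 5, 6

With ζ = e^{iπ/4} the internal vectors are ζ^0,ζ^3,ζ^6,ζ^9.
candidate 1: n = (-1, 1, 0, 0) → π⊥ ≈ (-1.70711, +0.70711); max(|x|,|y|,|x±y|/√2) = 1.70711 > 1.5 ⇒ ∉ W
candidate 2: n = (2, 0, 3, -2) → π⊥ ≈ (+0.58579, -4.41421); max(|x|,|y|,|x±y|/√2) = 4.41421 > 1.5 ⇒ ∉ W
candidate 3: n = (0, 1, -1, 1) → π⊥ ≈ (+0.00000, +2.41421); max(|x|,|y|,|x±y|/√2) = 2.41421 > 1.5 ⇒ ∉ W
candidate 4: n = (-1, -1, 0, 1) → π⊥ ≈ (+0.41421, +0.00000); max(|x|,|y|,|x±y|/√2) = 0.41421 ≤ 1.5 ⇒ ∈ W
candidate 5: n = (1, 0, 0, -1) → π⊥ ≈ (+0.29289, -0.70711); max(|x|,|y|,|x±y|/√2) = 0.70711 ≤ 1.5 ⇒ ∈ W
candidate 6: n = (0, 0, 0, 0) → π⊥ ≈ (+0.00000, +0.00000); max(|x|,|y|,|x±y|/√2) = 0.00000 ≤ 1.5 ⇒ ∈ W
candidate 7: n = (-3, 1, -3, -1) → π⊥ ≈ (-4.41421, +3.00000); max(|x|,|y|,|x±y|/√2) = 5.24264 > 1.5 ⇒ ∉ W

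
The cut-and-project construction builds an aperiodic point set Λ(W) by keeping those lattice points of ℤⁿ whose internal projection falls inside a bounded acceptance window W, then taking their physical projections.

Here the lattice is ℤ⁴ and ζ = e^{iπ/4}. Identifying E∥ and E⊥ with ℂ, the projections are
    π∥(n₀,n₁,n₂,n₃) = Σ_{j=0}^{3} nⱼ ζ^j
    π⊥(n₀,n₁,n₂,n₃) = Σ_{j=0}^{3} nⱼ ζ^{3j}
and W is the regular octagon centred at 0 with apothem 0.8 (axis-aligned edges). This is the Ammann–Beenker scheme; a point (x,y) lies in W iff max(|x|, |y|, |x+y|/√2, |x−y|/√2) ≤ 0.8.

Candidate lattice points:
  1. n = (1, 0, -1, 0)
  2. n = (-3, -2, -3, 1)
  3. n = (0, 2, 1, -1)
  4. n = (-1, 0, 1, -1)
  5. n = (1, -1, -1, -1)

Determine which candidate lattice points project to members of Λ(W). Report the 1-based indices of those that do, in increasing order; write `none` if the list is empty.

π⊥(n) = n₀ + n₁ζ³ + n₂ζ⁶ + n₃ζ⁹ where ζ = e^{iπ/4}.
#1 (1, 0, -1, 0): internal (1.000000, 1.000000); octagon support 1.414214 vs apothem 0.8 → ∉ W
#2 (-3, -2, -3, 1): internal (-0.878680, 2.292893); octagon support 2.292893 vs apothem 0.8 → ∉ W
#3 (0, 2, 1, -1): internal (-2.121320, -0.292893); octagon support 2.121320 vs apothem 0.8 → ∉ W
#4 (-1, 0, 1, -1): internal (-1.707107, -1.707107); octagon support 2.414214 vs apothem 0.8 → ∉ W
#5 (1, -1, -1, -1): internal (1.000000, -0.414214); octagon support 1.000000 vs apothem 0.8 → ∉ W

none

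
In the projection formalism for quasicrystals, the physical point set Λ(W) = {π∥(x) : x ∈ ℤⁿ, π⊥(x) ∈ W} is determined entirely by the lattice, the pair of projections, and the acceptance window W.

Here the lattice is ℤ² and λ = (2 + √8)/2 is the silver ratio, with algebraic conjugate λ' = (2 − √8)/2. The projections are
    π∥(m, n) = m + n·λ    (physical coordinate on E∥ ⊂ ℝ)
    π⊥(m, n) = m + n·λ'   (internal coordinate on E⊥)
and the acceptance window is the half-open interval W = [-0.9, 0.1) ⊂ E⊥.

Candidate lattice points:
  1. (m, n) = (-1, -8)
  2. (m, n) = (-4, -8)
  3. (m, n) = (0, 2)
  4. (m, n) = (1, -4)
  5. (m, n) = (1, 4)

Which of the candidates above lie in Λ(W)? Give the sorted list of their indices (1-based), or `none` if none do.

2, 3, 5

Compute λ' = (2−√8)/2 = -0.4142, so π⊥(m,n) = m -0.4142·n.
[1] lift (-1,-8): star map gives 2.3137; window check -0.9 ≤ 2.3137 < 0.1 is false → out
[2] lift (-4,-8): star map gives -0.6863; window check -0.9 ≤ -0.6863 < 0.1 is true → IN Λ
[3] lift (0,2): star map gives -0.8284; window check -0.9 ≤ -0.8284 < 0.1 is true → IN Λ
[4] lift (1,-4): star map gives 2.6569; window check -0.9 ≤ 2.6569 < 0.1 is false → out
[5] lift (1,4): star map gives -0.6569; window check -0.9 ≤ -0.6569 < 0.1 is true → IN Λ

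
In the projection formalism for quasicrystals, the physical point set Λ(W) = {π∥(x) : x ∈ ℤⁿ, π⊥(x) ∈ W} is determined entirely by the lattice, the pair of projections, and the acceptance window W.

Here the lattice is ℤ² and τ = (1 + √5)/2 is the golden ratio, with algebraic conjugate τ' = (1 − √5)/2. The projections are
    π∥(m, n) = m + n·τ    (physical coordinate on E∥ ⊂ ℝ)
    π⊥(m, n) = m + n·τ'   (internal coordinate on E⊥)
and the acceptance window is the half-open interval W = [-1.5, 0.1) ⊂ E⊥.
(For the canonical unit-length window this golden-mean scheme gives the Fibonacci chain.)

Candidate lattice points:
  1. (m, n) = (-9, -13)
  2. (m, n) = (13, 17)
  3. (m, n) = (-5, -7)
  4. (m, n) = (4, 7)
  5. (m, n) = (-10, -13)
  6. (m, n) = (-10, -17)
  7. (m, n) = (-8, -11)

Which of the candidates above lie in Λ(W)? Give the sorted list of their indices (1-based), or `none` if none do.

Numerically τ ≈ 1.61803 and τ' = −1/τ ≈ -0.61803.
candidate 1: (m,n)=(-9,-13) → π∥ = -9-13·τ ≈ -30.03444, π⊥ = -9-13·τ' ≈ -0.96556 ∈ [-1.5, 0.1) ⇒ IN Λ
candidate 2: (m,n)=(13,17) → π∥ = 13+17·τ ≈ 40.50658, π⊥ = 13+17·τ' ≈ 2.49342 ∉ [-1.5, 0.1) ⇒ out
candidate 3: (m,n)=(-5,-7) → π∥ = -5-7·τ ≈ -16.32624, π⊥ = -5-7·τ' ≈ -0.67376 ∈ [-1.5, 0.1) ⇒ IN Λ
candidate 4: (m,n)=(4,7) → π∥ = 4+7·τ ≈ 15.32624, π⊥ = 4+7·τ' ≈ -0.32624 ∈ [-1.5, 0.1) ⇒ IN Λ
candidate 5: (m,n)=(-10,-13) → π∥ = -10-13·τ ≈ -31.03444, π⊥ = -10-13·τ' ≈ -1.96556 ∉ [-1.5, 0.1) ⇒ out
candidate 6: (m,n)=(-10,-17) → π∥ = -10-17·τ ≈ -37.50658, π⊥ = -10-17·τ' ≈ 0.50658 ∉ [-1.5, 0.1) ⇒ out
candidate 7: (m,n)=(-8,-11) → π∥ = -8-11·τ ≈ -25.79837, π⊥ = -8-11·τ' ≈ -1.20163 ∈ [-1.5, 0.1) ⇒ IN Λ

1, 3, 4, 7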